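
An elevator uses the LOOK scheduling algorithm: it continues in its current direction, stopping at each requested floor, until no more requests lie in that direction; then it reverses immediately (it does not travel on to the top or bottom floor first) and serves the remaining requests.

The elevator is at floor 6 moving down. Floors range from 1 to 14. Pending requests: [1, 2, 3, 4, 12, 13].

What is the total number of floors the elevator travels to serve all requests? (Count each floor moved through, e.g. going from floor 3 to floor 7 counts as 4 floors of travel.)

Answer: 17

Derivation:
Start at floor 6 moving down, LOOK stop order: [4, 3, 2, 1, 12, 13]
  6 → 4: |4-6| = 2, total = 2
  4 → 3: |3-4| = 1, total = 3
  3 → 2: |2-3| = 1, total = 4
  2 → 1: |1-2| = 1, total = 5
  1 → 12: |12-1| = 11, total = 16
  12 → 13: |13-12| = 1, total = 17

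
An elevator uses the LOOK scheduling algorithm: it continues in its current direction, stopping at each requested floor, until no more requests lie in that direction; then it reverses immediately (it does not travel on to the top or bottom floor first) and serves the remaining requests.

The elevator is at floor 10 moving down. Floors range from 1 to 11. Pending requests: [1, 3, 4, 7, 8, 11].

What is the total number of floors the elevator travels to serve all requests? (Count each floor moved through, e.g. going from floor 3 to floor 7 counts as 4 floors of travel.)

Start at floor 10 moving down, LOOK stop order: [8, 7, 4, 3, 1, 11]
  10 → 8: |8-10| = 2, total = 2
  8 → 7: |7-8| = 1, total = 3
  7 → 4: |4-7| = 3, total = 6
  4 → 3: |3-4| = 1, total = 7
  3 → 1: |1-3| = 2, total = 9
  1 → 11: |11-1| = 10, total = 19

Answer: 19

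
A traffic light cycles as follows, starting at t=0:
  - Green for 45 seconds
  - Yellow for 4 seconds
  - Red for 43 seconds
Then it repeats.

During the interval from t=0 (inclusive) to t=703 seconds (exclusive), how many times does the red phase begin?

Cycle = 45+4+43 = 92s
red phase starts at t = k*92 + 49 for k=0,1,2,...
Need k*92+49 < 703 → k < 7.109
k ∈ {0, ..., 7} → 8 starts

Answer: 8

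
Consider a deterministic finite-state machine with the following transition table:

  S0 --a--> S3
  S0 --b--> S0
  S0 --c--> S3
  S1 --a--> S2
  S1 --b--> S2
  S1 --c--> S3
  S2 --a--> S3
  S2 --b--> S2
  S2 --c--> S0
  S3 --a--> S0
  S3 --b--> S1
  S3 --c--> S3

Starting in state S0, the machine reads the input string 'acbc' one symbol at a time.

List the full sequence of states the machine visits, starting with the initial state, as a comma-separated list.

Answer: S0, S3, S3, S1, S3

Derivation:
Start: S0
  read 'a': S0 --a--> S3
  read 'c': S3 --c--> S3
  read 'b': S3 --b--> S1
  read 'c': S1 --c--> S3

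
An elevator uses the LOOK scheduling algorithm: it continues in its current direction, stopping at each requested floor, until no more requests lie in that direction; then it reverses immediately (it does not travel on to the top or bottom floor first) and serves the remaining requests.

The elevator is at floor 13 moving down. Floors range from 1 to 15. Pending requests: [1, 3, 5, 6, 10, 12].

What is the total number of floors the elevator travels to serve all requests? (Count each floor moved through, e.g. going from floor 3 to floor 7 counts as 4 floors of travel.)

Answer: 12

Derivation:
Start at floor 13 moving down, LOOK stop order: [12, 10, 6, 5, 3, 1]
  13 → 12: |12-13| = 1, total = 1
  12 → 10: |10-12| = 2, total = 3
  10 → 6: |6-10| = 4, total = 7
  6 → 5: |5-6| = 1, total = 8
  5 → 3: |3-5| = 2, total = 10
  3 → 1: |1-3| = 2, total = 12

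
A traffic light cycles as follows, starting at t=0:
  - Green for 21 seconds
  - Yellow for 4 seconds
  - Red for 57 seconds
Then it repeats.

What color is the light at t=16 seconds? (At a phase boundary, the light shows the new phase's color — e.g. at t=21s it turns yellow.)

Cycle length = 21 + 4 + 57 = 82s
t = 16, phase_t = 16 mod 82 = 16
16 < 21 (green end) → GREEN

Answer: green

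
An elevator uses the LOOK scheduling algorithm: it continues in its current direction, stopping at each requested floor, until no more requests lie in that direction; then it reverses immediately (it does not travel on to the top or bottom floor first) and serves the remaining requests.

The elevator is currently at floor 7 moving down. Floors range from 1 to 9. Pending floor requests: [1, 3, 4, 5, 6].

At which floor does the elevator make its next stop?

Answer: 6

Derivation:
Current floor: 7, direction: down
Requests above: []
Requests below: [1, 3, 4, 5, 6]
Moving down and requests lie below → nearest below is max([1, 3, 4, 5, 6]) = 6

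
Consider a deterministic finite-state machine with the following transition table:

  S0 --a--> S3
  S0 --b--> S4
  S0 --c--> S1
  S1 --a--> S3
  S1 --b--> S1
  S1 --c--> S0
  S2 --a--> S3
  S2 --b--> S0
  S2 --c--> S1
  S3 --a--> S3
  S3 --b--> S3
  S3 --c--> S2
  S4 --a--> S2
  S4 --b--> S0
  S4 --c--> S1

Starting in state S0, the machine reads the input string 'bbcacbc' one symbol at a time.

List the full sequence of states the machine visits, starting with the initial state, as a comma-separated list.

Start: S0
  read 'b': S0 --b--> S4
  read 'b': S4 --b--> S0
  read 'c': S0 --c--> S1
  read 'a': S1 --a--> S3
  read 'c': S3 --c--> S2
  read 'b': S2 --b--> S0
  read 'c': S0 --c--> S1

Answer: S0, S4, S0, S1, S3, S2, S0, S1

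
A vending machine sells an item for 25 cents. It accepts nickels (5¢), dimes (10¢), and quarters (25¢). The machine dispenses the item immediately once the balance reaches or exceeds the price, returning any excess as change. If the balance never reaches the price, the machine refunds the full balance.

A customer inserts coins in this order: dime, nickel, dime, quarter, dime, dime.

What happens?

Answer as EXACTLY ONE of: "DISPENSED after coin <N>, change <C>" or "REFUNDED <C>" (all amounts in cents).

Answer: DISPENSED after coin 3, change 0

Derivation:
Price: 25¢
Coin 1 (dime, 10¢): balance = 10¢
Coin 2 (nickel, 5¢): balance = 15¢
Coin 3 (dime, 10¢): balance = 25¢
  → balance >= price → DISPENSE, change = 25 - 25 = 0¢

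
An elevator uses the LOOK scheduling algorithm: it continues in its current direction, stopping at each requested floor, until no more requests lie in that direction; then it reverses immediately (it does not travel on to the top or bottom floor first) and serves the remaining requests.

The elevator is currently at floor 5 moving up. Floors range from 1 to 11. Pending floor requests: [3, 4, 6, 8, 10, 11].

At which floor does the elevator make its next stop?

Current floor: 5, direction: up
Requests above: [6, 8, 10, 11]
Requests below: [3, 4]
Moving up and requests lie above → nearest above is min([6, 8, 10, 11]) = 6

Answer: 6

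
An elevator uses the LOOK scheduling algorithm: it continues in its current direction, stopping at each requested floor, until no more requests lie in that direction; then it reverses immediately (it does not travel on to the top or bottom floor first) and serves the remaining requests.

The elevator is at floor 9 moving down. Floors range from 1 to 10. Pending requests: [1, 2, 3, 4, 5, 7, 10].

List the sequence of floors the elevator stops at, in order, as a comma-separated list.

Answer: 7, 5, 4, 3, 2, 1, 10

Derivation:
Current: 9, moving DOWN
Serve below first (descending): [7, 5, 4, 3, 2, 1]
Then reverse, serve above (ascending): [10]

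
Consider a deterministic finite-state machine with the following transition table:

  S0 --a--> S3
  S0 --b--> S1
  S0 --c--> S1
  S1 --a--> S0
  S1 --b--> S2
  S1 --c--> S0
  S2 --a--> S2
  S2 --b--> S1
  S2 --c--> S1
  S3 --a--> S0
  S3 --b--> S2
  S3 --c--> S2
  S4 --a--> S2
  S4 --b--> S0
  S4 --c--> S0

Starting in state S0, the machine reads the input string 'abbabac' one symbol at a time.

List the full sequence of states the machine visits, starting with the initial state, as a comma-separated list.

Answer: S0, S3, S2, S1, S0, S1, S0, S1

Derivation:
Start: S0
  read 'a': S0 --a--> S3
  read 'b': S3 --b--> S2
  read 'b': S2 --b--> S1
  read 'a': S1 --a--> S0
  read 'b': S0 --b--> S1
  read 'a': S1 --a--> S0
  read 'c': S0 --c--> S1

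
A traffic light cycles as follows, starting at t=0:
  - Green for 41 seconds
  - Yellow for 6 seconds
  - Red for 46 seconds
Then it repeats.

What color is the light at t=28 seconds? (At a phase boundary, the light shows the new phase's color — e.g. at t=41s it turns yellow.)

Cycle length = 41 + 6 + 46 = 93s
t = 28, phase_t = 28 mod 93 = 28
28 < 41 (green end) → GREEN

Answer: green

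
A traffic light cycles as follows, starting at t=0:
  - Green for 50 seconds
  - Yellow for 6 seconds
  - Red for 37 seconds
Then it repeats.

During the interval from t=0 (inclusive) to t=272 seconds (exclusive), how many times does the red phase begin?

Cycle = 50+6+37 = 93s
red phase starts at t = k*93 + 56 for k=0,1,2,...
Need k*93+56 < 272 → k < 2.323
k ∈ {0, ..., 2} → 3 starts

Answer: 3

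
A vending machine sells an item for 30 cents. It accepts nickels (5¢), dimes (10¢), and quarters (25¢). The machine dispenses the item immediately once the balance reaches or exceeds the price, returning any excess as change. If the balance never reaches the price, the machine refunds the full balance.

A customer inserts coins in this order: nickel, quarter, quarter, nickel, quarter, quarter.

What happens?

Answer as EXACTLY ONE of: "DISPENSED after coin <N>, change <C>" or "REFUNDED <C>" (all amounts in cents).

Answer: DISPENSED after coin 2, change 0

Derivation:
Price: 30¢
Coin 1 (nickel, 5¢): balance = 5¢
Coin 2 (quarter, 25¢): balance = 30¢
  → balance >= price → DISPENSE, change = 30 - 30 = 0¢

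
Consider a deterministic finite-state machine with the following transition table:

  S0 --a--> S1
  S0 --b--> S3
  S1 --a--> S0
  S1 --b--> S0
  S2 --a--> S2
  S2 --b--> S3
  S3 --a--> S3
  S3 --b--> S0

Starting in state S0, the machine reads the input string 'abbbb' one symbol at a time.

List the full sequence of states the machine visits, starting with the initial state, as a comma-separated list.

Start: S0
  read 'a': S0 --a--> S1
  read 'b': S1 --b--> S0
  read 'b': S0 --b--> S3
  read 'b': S3 --b--> S0
  read 'b': S0 --b--> S3

Answer: S0, S1, S0, S3, S0, S3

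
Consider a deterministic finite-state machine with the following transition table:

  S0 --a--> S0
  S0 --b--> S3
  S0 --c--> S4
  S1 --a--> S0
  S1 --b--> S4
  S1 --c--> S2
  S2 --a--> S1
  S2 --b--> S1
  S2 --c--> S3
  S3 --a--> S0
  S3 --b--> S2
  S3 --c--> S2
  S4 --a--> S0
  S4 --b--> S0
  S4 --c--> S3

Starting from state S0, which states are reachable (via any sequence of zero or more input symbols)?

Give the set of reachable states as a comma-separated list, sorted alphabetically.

BFS from S0:
  visit S0: S0--a-->S0 (seen), S0--b-->S3 (new), S0--c-->S4 (new)
  visit S3: S3--a-->S0 (seen), S3--b-->S2 (new), S3--c-->S2 (seen)
  visit S4: S4--a-->S0 (seen), S4--b-->S0 (seen), S4--c-->S3 (seen)
  visit S2: S2--a-->S1 (new), S2--b-->S1 (seen), S2--c-->S3 (seen)
  visit S1: S1--a-->S0 (seen), S1--b-->S4 (seen), S1--c-->S2 (seen)

Answer: S0, S1, S2, S3, S4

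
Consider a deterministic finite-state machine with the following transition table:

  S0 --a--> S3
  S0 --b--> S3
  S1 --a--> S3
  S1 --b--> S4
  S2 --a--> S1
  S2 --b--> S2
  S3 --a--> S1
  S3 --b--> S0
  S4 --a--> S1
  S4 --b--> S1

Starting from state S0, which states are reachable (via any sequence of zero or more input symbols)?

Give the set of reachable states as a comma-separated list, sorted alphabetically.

Answer: S0, S1, S3, S4

Derivation:
BFS from S0:
  visit S0: S0--a-->S3 (new), S0--b-->S3 (seen)
  visit S3: S3--a-->S1 (new), S3--b-->S0 (seen)
  visit S1: S1--a-->S3 (seen), S1--b-->S4 (new)
  visit S4: S4--a-->S1 (seen), S4--b-->S1 (seen)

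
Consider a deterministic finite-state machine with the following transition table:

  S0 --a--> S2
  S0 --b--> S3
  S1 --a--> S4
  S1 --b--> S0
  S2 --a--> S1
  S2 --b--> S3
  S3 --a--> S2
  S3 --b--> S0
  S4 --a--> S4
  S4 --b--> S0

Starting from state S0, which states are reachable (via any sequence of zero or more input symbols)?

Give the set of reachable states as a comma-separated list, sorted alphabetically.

BFS from S0:
  visit S0: S0--a-->S2 (new), S0--b-->S3 (new)
  visit S2: S2--a-->S1 (new), S2--b-->S3 (seen)
  visit S3: S3--a-->S2 (seen), S3--b-->S0 (seen)
  visit S1: S1--a-->S4 (new), S1--b-->S0 (seen)
  visit S4: S4--a-->S4 (seen), S4--b-->S0 (seen)

Answer: S0, S1, S2, S3, S4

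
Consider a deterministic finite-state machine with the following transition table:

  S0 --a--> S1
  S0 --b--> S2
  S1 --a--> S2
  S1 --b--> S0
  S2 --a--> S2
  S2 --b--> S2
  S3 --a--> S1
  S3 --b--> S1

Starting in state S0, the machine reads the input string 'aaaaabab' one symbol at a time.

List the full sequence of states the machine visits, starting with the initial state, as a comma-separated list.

Answer: S0, S1, S2, S2, S2, S2, S2, S2, S2

Derivation:
Start: S0
  read 'a': S0 --a--> S1
  read 'a': S1 --a--> S2
  read 'a': S2 --a--> S2
  read 'a': S2 --a--> S2
  read 'a': S2 --a--> S2
  read 'b': S2 --b--> S2
  read 'a': S2 --a--> S2
  read 'b': S2 --b--> S2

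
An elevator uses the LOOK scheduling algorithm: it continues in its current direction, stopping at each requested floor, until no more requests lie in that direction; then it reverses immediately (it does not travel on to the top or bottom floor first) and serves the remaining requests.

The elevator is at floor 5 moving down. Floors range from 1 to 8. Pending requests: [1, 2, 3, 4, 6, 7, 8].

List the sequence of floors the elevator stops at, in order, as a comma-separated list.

Answer: 4, 3, 2, 1, 6, 7, 8

Derivation:
Current: 5, moving DOWN
Serve below first (descending): [4, 3, 2, 1]
Then reverse, serve above (ascending): [6, 7, 8]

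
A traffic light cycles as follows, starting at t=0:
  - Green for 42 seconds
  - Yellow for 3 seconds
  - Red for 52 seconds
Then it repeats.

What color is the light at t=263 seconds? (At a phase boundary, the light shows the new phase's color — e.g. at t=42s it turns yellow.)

Cycle length = 42 + 3 + 52 = 97s
t = 263, phase_t = 263 mod 97 = 69
69 >= 45 → RED

Answer: red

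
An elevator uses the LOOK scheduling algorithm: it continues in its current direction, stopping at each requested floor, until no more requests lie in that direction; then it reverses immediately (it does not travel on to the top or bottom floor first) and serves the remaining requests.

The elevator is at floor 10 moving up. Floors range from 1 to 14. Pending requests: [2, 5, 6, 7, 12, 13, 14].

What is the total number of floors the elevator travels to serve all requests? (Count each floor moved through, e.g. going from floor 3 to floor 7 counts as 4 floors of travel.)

Start at floor 10 moving up, LOOK stop order: [12, 13, 14, 7, 6, 5, 2]
  10 → 12: |12-10| = 2, total = 2
  12 → 13: |13-12| = 1, total = 3
  13 → 14: |14-13| = 1, total = 4
  14 → 7: |7-14| = 7, total = 11
  7 → 6: |6-7| = 1, total = 12
  6 → 5: |5-6| = 1, total = 13
  5 → 2: |2-5| = 3, total = 16

Answer: 16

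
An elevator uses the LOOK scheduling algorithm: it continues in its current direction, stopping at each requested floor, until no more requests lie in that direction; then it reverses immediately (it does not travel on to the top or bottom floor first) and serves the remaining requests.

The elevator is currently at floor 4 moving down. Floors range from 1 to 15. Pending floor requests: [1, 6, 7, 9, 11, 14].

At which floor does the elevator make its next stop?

Answer: 1

Derivation:
Current floor: 4, direction: down
Requests above: [6, 7, 9, 11, 14]
Requests below: [1]
Moving down and requests lie below → nearest below is max([1]) = 1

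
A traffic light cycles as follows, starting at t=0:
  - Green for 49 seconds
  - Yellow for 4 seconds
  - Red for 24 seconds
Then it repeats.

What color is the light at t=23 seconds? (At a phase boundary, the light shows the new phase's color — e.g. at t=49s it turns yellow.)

Answer: green

Derivation:
Cycle length = 49 + 4 + 24 = 77s
t = 23, phase_t = 23 mod 77 = 23
23 < 49 (green end) → GREEN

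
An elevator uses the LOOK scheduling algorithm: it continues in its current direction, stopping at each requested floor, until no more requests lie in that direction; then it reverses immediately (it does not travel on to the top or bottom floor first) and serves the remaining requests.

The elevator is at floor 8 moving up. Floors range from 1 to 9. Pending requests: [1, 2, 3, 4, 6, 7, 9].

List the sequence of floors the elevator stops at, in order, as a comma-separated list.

Answer: 9, 7, 6, 4, 3, 2, 1

Derivation:
Current: 8, moving UP
Serve above first (ascending): [9]
Then reverse, serve below (descending): [7, 6, 4, 3, 2, 1]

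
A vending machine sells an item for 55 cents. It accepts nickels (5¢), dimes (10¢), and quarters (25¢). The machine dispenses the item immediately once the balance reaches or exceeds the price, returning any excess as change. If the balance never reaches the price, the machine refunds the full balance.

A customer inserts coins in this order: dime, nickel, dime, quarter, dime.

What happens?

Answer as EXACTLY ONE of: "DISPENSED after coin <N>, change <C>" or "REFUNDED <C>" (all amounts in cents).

Answer: DISPENSED after coin 5, change 5

Derivation:
Price: 55¢
Coin 1 (dime, 10¢): balance = 10¢
Coin 2 (nickel, 5¢): balance = 15¢
Coin 3 (dime, 10¢): balance = 25¢
Coin 4 (quarter, 25¢): balance = 50¢
Coin 5 (dime, 10¢): balance = 60¢
  → balance >= price → DISPENSE, change = 60 - 55 = 5¢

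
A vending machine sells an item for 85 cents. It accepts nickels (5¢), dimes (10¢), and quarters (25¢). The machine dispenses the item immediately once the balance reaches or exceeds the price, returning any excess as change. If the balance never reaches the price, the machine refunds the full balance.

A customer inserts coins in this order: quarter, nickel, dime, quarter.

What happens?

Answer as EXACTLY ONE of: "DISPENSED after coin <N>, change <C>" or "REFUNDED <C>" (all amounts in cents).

Price: 85¢
Coin 1 (quarter, 25¢): balance = 25¢
Coin 2 (nickel, 5¢): balance = 30¢
Coin 3 (dime, 10¢): balance = 40¢
Coin 4 (quarter, 25¢): balance = 65¢
All coins inserted, balance 65¢ < price 85¢ → REFUND 65¢

Answer: REFUNDED 65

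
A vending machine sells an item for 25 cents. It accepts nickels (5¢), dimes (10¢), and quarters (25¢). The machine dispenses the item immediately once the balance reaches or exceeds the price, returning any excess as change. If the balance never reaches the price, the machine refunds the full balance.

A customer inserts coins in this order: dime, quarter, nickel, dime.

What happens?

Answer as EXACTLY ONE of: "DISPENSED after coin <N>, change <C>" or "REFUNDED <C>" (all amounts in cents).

Price: 25¢
Coin 1 (dime, 10¢): balance = 10¢
Coin 2 (quarter, 25¢): balance = 35¢
  → balance >= price → DISPENSE, change = 35 - 25 = 10¢

Answer: DISPENSED after coin 2, change 10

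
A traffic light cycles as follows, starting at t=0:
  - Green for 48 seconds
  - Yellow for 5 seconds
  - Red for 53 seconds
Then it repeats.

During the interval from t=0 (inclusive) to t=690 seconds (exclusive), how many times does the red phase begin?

Cycle = 48+5+53 = 106s
red phase starts at t = k*106 + 53 for k=0,1,2,...
Need k*106+53 < 690 → k < 6.009
k ∈ {0, ..., 6} → 7 starts

Answer: 7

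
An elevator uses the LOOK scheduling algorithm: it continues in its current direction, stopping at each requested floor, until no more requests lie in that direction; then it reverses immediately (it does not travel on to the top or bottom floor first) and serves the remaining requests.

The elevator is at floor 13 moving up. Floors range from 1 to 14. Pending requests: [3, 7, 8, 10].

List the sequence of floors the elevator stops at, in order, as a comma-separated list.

Answer: 10, 8, 7, 3

Derivation:
Current: 13, moving UP
Serve above first (ascending): []
Then reverse, serve below (descending): [10, 8, 7, 3]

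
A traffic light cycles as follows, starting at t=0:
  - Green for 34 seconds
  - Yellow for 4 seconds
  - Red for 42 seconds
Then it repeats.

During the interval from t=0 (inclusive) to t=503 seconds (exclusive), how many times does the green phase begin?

Cycle = 34+4+42 = 80s
green phase starts at t = k*80 + 0 for k=0,1,2,...
Need k*80+0 < 503 → k < 6.287
k ∈ {0, ..., 6} → 7 starts

Answer: 7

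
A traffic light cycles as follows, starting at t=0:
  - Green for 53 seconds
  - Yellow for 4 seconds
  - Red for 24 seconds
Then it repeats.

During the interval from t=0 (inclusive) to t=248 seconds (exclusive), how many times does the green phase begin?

Answer: 4

Derivation:
Cycle = 53+4+24 = 81s
green phase starts at t = k*81 + 0 for k=0,1,2,...
Need k*81+0 < 248 → k < 3.062
k ∈ {0, ..., 3} → 4 starts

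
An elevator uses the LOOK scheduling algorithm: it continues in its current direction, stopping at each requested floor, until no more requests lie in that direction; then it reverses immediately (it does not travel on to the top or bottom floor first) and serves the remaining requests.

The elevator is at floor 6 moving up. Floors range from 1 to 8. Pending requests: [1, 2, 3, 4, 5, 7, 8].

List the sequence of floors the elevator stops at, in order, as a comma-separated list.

Answer: 7, 8, 5, 4, 3, 2, 1

Derivation:
Current: 6, moving UP
Serve above first (ascending): [7, 8]
Then reverse, serve below (descending): [5, 4, 3, 2, 1]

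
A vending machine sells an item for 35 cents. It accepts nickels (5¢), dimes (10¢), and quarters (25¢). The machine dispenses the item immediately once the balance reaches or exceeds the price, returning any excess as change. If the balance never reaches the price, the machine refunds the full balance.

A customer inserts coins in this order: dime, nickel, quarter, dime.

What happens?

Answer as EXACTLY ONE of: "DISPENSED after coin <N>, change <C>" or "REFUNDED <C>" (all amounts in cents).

Price: 35¢
Coin 1 (dime, 10¢): balance = 10¢
Coin 2 (nickel, 5¢): balance = 15¢
Coin 3 (quarter, 25¢): balance = 40¢
  → balance >= price → DISPENSE, change = 40 - 35 = 5¢

Answer: DISPENSED after coin 3, change 5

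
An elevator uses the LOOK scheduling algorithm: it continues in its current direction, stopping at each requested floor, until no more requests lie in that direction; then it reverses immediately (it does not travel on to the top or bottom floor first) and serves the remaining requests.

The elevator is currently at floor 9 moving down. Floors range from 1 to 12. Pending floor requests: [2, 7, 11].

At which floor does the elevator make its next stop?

Current floor: 9, direction: down
Requests above: [11]
Requests below: [2, 7]
Moving down and requests lie below → nearest below is max([2, 7]) = 7

Answer: 7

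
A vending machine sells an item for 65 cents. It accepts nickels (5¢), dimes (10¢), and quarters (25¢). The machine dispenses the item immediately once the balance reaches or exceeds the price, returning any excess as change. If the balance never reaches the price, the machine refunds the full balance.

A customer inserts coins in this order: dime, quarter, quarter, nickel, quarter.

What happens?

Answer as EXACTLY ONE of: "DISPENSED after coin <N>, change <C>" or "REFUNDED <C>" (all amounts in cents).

Price: 65¢
Coin 1 (dime, 10¢): balance = 10¢
Coin 2 (quarter, 25¢): balance = 35¢
Coin 3 (quarter, 25¢): balance = 60¢
Coin 4 (nickel, 5¢): balance = 65¢
  → balance >= price → DISPENSE, change = 65 - 65 = 0¢

Answer: DISPENSED after coin 4, change 0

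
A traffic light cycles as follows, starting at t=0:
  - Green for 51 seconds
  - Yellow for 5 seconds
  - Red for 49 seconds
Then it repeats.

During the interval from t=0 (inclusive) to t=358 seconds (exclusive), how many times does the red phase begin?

Cycle = 51+5+49 = 105s
red phase starts at t = k*105 + 56 for k=0,1,2,...
Need k*105+56 < 358 → k < 2.876
k ∈ {0, ..., 2} → 3 starts

Answer: 3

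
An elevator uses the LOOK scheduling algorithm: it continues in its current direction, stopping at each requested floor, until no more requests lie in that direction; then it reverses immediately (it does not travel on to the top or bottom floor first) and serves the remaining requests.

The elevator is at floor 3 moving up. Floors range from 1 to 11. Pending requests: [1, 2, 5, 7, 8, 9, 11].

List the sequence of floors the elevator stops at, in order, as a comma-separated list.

Current: 3, moving UP
Serve above first (ascending): [5, 7, 8, 9, 11]
Then reverse, serve below (descending): [2, 1]

Answer: 5, 7, 8, 9, 11, 2, 1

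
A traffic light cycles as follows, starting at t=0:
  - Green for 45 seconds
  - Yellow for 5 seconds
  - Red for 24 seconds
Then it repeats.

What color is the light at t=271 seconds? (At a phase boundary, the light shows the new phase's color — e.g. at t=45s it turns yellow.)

Answer: yellow

Derivation:
Cycle length = 45 + 5 + 24 = 74s
t = 271, phase_t = 271 mod 74 = 49
45 <= 49 < 50 (yellow end) → YELLOW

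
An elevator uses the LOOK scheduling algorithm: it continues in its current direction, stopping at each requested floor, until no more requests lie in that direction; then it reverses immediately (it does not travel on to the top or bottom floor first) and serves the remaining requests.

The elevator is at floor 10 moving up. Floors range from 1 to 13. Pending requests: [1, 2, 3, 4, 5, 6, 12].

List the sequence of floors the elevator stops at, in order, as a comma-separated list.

Current: 10, moving UP
Serve above first (ascending): [12]
Then reverse, serve below (descending): [6, 5, 4, 3, 2, 1]

Answer: 12, 6, 5, 4, 3, 2, 1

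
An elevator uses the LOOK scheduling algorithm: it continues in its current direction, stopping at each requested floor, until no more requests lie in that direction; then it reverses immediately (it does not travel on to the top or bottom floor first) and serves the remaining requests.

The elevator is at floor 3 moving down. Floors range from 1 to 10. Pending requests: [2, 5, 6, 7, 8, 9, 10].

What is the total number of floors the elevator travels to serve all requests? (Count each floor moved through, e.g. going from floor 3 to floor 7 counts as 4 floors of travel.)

Answer: 9

Derivation:
Start at floor 3 moving down, LOOK stop order: [2, 5, 6, 7, 8, 9, 10]
  3 → 2: |2-3| = 1, total = 1
  2 → 5: |5-2| = 3, total = 4
  5 → 6: |6-5| = 1, total = 5
  6 → 7: |7-6| = 1, total = 6
  7 → 8: |8-7| = 1, total = 7
  8 → 9: |9-8| = 1, total = 8
  9 → 10: |10-9| = 1, total = 9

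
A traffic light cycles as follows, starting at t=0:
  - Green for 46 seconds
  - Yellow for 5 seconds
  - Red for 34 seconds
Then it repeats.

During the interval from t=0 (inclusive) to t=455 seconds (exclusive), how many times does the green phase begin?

Cycle = 46+5+34 = 85s
green phase starts at t = k*85 + 0 for k=0,1,2,...
Need k*85+0 < 455 → k < 5.353
k ∈ {0, ..., 5} → 6 starts

Answer: 6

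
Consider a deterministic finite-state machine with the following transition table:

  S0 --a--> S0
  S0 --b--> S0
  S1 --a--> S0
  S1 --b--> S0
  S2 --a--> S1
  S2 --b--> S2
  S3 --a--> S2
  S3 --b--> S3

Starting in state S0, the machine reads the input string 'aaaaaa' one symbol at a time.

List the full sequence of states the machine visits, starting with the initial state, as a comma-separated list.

Answer: S0, S0, S0, S0, S0, S0, S0

Derivation:
Start: S0
  read 'a': S0 --a--> S0
  read 'a': S0 --a--> S0
  read 'a': S0 --a--> S0
  read 'a': S0 --a--> S0
  read 'a': S0 --a--> S0
  read 'a': S0 --a--> S0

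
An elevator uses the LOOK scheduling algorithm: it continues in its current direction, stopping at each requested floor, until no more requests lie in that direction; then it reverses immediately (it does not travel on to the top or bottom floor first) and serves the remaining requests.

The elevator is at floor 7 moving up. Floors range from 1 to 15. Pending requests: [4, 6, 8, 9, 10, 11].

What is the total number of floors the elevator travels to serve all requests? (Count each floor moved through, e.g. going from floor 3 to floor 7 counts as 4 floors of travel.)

Answer: 11

Derivation:
Start at floor 7 moving up, LOOK stop order: [8, 9, 10, 11, 6, 4]
  7 → 8: |8-7| = 1, total = 1
  8 → 9: |9-8| = 1, total = 2
  9 → 10: |10-9| = 1, total = 3
  10 → 11: |11-10| = 1, total = 4
  11 → 6: |6-11| = 5, total = 9
  6 → 4: |4-6| = 2, total = 11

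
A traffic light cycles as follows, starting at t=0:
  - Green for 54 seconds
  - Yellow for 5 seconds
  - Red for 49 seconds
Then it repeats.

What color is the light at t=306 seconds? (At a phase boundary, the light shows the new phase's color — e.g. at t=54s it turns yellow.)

Answer: red

Derivation:
Cycle length = 54 + 5 + 49 = 108s
t = 306, phase_t = 306 mod 108 = 90
90 >= 59 → RED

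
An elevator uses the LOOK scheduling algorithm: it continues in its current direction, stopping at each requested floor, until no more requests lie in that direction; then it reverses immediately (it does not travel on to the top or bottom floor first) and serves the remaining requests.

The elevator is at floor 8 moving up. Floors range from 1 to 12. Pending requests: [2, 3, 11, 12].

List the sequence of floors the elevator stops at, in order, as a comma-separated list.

Current: 8, moving UP
Serve above first (ascending): [11, 12]
Then reverse, serve below (descending): [3, 2]

Answer: 11, 12, 3, 2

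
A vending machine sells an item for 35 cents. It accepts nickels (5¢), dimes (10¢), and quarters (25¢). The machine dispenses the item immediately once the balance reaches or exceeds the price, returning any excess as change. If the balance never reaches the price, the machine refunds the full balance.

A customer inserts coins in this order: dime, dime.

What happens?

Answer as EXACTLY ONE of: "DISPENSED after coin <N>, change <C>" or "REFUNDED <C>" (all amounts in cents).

Price: 35¢
Coin 1 (dime, 10¢): balance = 10¢
Coin 2 (dime, 10¢): balance = 20¢
All coins inserted, balance 20¢ < price 35¢ → REFUND 20¢

Answer: REFUNDED 20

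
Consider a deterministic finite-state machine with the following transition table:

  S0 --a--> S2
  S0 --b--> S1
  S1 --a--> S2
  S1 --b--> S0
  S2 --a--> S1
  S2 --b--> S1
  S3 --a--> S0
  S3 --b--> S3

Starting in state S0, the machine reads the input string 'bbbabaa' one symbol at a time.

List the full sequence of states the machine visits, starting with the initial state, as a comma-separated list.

Start: S0
  read 'b': S0 --b--> S1
  read 'b': S1 --b--> S0
  read 'b': S0 --b--> S1
  read 'a': S1 --a--> S2
  read 'b': S2 --b--> S1
  read 'a': S1 --a--> S2
  read 'a': S2 --a--> S1

Answer: S0, S1, S0, S1, S2, S1, S2, S1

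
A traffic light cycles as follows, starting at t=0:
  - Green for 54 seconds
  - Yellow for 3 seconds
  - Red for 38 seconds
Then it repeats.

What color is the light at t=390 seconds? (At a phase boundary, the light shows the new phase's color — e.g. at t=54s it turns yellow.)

Answer: green

Derivation:
Cycle length = 54 + 3 + 38 = 95s
t = 390, phase_t = 390 mod 95 = 10
10 < 54 (green end) → GREEN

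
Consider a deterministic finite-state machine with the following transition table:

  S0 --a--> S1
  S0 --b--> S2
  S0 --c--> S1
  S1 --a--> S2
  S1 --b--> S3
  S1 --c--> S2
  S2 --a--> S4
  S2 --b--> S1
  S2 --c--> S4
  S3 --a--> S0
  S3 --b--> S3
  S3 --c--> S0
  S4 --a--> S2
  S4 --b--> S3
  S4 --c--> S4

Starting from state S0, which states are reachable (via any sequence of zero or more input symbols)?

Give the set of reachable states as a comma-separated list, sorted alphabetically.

Answer: S0, S1, S2, S3, S4

Derivation:
BFS from S0:
  visit S0: S0--a-->S1 (new), S0--b-->S2 (new), S0--c-->S1 (seen)
  visit S1: S1--a-->S2 (seen), S1--b-->S3 (new), S1--c-->S2 (seen)
  visit S2: S2--a-->S4 (new), S2--b-->S1 (seen), S2--c-->S4 (seen)
  visit S3: S3--a-->S0 (seen), S3--b-->S3 (seen), S3--c-->S0 (seen)
  visit S4: S4--a-->S2 (seen), S4--b-->S3 (seen), S4--c-->S4 (seen)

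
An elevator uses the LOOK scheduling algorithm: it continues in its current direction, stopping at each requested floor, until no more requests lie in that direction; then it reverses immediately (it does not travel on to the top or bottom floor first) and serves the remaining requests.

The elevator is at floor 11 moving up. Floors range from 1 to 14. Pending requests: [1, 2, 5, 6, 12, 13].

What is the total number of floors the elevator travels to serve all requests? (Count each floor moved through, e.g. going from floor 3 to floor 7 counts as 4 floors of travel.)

Answer: 14

Derivation:
Start at floor 11 moving up, LOOK stop order: [12, 13, 6, 5, 2, 1]
  11 → 12: |12-11| = 1, total = 1
  12 → 13: |13-12| = 1, total = 2
  13 → 6: |6-13| = 7, total = 9
  6 → 5: |5-6| = 1, total = 10
  5 → 2: |2-5| = 3, total = 13
  2 → 1: |1-2| = 1, total = 14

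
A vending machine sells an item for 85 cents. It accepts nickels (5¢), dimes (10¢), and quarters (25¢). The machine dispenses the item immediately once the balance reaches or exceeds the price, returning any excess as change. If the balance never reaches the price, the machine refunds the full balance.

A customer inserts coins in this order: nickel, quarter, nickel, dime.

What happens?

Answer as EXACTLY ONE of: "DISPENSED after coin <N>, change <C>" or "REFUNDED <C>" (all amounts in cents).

Price: 85¢
Coin 1 (nickel, 5¢): balance = 5¢
Coin 2 (quarter, 25¢): balance = 30¢
Coin 3 (nickel, 5¢): balance = 35¢
Coin 4 (dime, 10¢): balance = 45¢
All coins inserted, balance 45¢ < price 85¢ → REFUND 45¢

Answer: REFUNDED 45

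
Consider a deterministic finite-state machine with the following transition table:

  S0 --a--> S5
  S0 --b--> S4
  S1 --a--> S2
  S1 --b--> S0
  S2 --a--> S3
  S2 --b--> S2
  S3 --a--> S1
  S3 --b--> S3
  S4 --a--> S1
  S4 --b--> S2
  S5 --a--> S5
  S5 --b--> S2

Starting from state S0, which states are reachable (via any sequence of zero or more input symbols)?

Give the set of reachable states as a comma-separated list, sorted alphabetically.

BFS from S0:
  visit S0: S0--a-->S5 (new), S0--b-->S4 (new)
  visit S5: S5--a-->S5 (seen), S5--b-->S2 (new)
  visit S4: S4--a-->S1 (new), S4--b-->S2 (seen)
  visit S2: S2--a-->S3 (new), S2--b-->S2 (seen)
  visit S1: S1--a-->S2 (seen), S1--b-->S0 (seen)
  visit S3: S3--a-->S1 (seen), S3--b-->S3 (seen)

Answer: S0, S1, S2, S3, S4, S5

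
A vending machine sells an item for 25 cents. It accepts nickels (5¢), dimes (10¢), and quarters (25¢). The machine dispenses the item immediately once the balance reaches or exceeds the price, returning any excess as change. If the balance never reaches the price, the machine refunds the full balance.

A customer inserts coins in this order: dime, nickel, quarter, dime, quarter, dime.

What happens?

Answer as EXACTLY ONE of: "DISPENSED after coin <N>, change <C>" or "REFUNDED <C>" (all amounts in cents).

Answer: DISPENSED after coin 3, change 15

Derivation:
Price: 25¢
Coin 1 (dime, 10¢): balance = 10¢
Coin 2 (nickel, 5¢): balance = 15¢
Coin 3 (quarter, 25¢): balance = 40¢
  → balance >= price → DISPENSE, change = 40 - 25 = 15¢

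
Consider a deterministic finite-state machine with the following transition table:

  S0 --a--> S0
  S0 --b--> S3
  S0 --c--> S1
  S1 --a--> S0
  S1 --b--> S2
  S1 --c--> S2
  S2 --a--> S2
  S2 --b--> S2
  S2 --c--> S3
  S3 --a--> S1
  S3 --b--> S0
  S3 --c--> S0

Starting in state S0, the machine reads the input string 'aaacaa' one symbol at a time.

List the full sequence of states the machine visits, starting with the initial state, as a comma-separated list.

Answer: S0, S0, S0, S0, S1, S0, S0

Derivation:
Start: S0
  read 'a': S0 --a--> S0
  read 'a': S0 --a--> S0
  read 'a': S0 --a--> S0
  read 'c': S0 --c--> S1
  read 'a': S1 --a--> S0
  read 'a': S0 --a--> S0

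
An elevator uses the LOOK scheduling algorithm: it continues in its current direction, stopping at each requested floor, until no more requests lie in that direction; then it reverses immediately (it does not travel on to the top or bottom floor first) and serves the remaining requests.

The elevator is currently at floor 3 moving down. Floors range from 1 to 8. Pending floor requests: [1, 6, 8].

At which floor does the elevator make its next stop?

Answer: 1

Derivation:
Current floor: 3, direction: down
Requests above: [6, 8]
Requests below: [1]
Moving down and requests lie below → nearest below is max([1]) = 1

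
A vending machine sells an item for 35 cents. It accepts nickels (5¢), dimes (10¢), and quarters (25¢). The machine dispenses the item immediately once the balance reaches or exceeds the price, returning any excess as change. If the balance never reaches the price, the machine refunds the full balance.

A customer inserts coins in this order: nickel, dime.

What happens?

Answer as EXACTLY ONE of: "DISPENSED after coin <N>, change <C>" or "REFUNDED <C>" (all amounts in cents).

Answer: REFUNDED 15

Derivation:
Price: 35¢
Coin 1 (nickel, 5¢): balance = 5¢
Coin 2 (dime, 10¢): balance = 15¢
All coins inserted, balance 15¢ < price 35¢ → REFUND 15¢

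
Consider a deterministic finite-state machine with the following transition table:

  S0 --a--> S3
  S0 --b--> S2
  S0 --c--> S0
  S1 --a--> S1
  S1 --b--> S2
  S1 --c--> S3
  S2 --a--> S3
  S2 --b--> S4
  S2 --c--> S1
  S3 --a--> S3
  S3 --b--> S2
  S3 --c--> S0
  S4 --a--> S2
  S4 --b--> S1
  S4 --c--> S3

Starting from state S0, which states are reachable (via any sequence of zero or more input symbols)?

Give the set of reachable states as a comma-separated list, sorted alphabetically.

BFS from S0:
  visit S0: S0--a-->S3 (new), S0--b-->S2 (new), S0--c-->S0 (seen)
  visit S3: S3--a-->S3 (seen), S3--b-->S2 (seen), S3--c-->S0 (seen)
  visit S2: S2--a-->S3 (seen), S2--b-->S4 (new), S2--c-->S1 (new)
  visit S4: S4--a-->S2 (seen), S4--b-->S1 (seen), S4--c-->S3 (seen)
  visit S1: S1--a-->S1 (seen), S1--b-->S2 (seen), S1--c-->S3 (seen)

Answer: S0, S1, S2, S3, S4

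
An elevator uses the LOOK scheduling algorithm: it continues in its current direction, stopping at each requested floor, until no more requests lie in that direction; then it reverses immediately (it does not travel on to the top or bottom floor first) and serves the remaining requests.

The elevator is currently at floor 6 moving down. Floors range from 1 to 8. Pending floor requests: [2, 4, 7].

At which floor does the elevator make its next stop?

Current floor: 6, direction: down
Requests above: [7]
Requests below: [2, 4]
Moving down and requests lie below → nearest below is max([2, 4]) = 4

Answer: 4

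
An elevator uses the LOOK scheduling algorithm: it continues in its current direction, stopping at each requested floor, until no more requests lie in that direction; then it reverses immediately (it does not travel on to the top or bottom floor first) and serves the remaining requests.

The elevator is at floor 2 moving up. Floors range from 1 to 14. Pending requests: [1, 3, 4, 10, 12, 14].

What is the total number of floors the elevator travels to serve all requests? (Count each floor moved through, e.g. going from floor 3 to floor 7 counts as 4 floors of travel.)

Answer: 25

Derivation:
Start at floor 2 moving up, LOOK stop order: [3, 4, 10, 12, 14, 1]
  2 → 3: |3-2| = 1, total = 1
  3 → 4: |4-3| = 1, total = 2
  4 → 10: |10-4| = 6, total = 8
  10 → 12: |12-10| = 2, total = 10
  12 → 14: |14-12| = 2, total = 12
  14 → 1: |1-14| = 13, total = 25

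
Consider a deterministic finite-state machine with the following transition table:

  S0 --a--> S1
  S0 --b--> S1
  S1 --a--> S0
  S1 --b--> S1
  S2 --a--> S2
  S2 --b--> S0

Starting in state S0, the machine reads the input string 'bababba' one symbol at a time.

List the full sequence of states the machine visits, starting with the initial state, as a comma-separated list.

Start: S0
  read 'b': S0 --b--> S1
  read 'a': S1 --a--> S0
  read 'b': S0 --b--> S1
  read 'a': S1 --a--> S0
  read 'b': S0 --b--> S1
  read 'b': S1 --b--> S1
  read 'a': S1 --a--> S0

Answer: S0, S1, S0, S1, S0, S1, S1, S0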